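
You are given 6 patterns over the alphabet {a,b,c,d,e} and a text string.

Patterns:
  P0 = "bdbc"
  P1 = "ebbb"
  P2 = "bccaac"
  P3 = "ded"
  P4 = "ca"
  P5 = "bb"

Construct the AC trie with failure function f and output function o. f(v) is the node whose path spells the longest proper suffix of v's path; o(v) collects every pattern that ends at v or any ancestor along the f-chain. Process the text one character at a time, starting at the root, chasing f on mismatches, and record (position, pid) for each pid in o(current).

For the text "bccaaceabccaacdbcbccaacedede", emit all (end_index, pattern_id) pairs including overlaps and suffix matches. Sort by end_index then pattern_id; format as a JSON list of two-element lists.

Build automaton:
Trie (insert patterns):
  n0 'ε': b→1 c→17 d→14 e→5
  n1 'b': b→19 c→9 d→2
  n2 'bd': b→3
  n3 'bdb': c→4
  n4 'bdbc': ·  [P0 ends]
  n5 'e': b→6
  n6 'eb': b→7
  n7 'ebb': b→8
  n8 'ebbb': ·  [P1 ends]
  n9 'bc': c→10
  n10 'bcc': a→11
  n11 'bcca': a→12
  n12 'bccaa': c→13
  n13 'bccaac': ·  [P2 ends]
  n14 'd': e→15
  n15 'de': d→16
  n16 'ded': ·  [P3 ends]
  n17 'c': a→18
  n18 'ca': ·  [P4 ends]
  n19 'bb': ·  [P5 ends]

BFS fail/out derivation:
  n1('b'): parent n0 fail=0; on 'b' 0 → fail=0;  out ∅∪∅=∅
  n5('e'): parent n0 fail=0; on 'e' 0 → fail=0;  out ∅∪∅=∅
  n14('d'): parent n0 fail=0; on 'd' 0 → fail=0;  out ∅∪∅=∅
  n17('c'): parent n0 fail=0; on 'c' 0 → fail=0;  out ∅∪∅=∅
  n2('bd'): parent n1 fail=0; on 'd' 0 → fail=14;  out ∅∪∅=∅
  n6('eb'): parent n5 fail=0; on 'b' 0 → fail=1;  out ∅∪∅=∅
  n9('bc'): parent n1 fail=0; on 'c' 0 → fail=17;  out ∅∪∅=∅
  n15('de'): parent n14 fail=0; on 'e' 0 → fail=5;  out ∅∪∅=∅
  n18('ca'): parent n17 fail=0; on 'a' 0 → fail=0;  out {4}∪∅={4}
  n19('bb'): parent n1 fail=0; on 'b' 0 → fail=1;  out {5}∪∅={5}
  n3('bdb'): parent n2 fail=14; on 'b' 14→0 → fail=1;  out ∅∪∅=∅
  n7('ebb'): parent n6 fail=1; on 'b' 1 → fail=19;  out ∅∪{5}={5}
  n10('bcc'): parent n9 fail=17; on 'c' 17→0 → fail=17;  out ∅∪∅=∅
  n16('ded'): parent n15 fail=5; on 'd' 5→0 → fail=14;  out {3}∪∅={3}
  n4('bdbc'): parent n3 fail=1; on 'c' 1 → fail=9;  out {0}∪∅={0}
  n8('ebbb'): parent n7 fail=19; on 'b' 19→1 → fail=19;  out {1}∪{5}={1,5}
  n11('bcca'): parent n10 fail=17; on 'a' 17 → fail=18;  out ∅∪{4}={4}
  n12('bccaa'): parent n11 fail=18; on 'a' 18→0 → fail=0;  out ∅∪∅=∅
  n13('bccaac'): parent n12 fail=0; on 'c' 0 → fail=17;  out {2}∪∅={2}

Scan:
[0] read 'b'  n0⇒n1
[1] read 'c'  n1⇒n9
[2] read 'c'  n9⇒n10
[3] read 'a'  n10⇒n11  emit P4@[2:3]
[4] read 'a'  n11⇒n12
[5] read 'c'  n12⇒n13  emit P2@[0:5]
[6] read 'e'  n13⇒n5 ·f
[7] read 'a'  n5⇒n0 ·f
[8] read 'b'  n0⇒n1
[9] read 'c'  n1⇒n9
[10] read 'c'  n9⇒n10
[11] read 'a'  n10⇒n11  emit P4@[10:11]
[12] read 'a'  n11⇒n12
[13] read 'c'  n12⇒n13  emit P2@[8:13]
[14] read 'd'  n13⇒n14 ·f
[15] read 'b'  n14⇒n1 ·f
[16] read 'c'  n1⇒n9
[17] read 'b'  n9⇒n1 ·f
[18] read 'c'  n1⇒n9
[19] read 'c'  n9⇒n10
[20] read 'a'  n10⇒n11  emit P4@[19:20]
[21] read 'a'  n11⇒n12
[22] read 'c'  n12⇒n13  emit P2@[17:22]
[23] read 'e'  n13⇒n5 ·f
[24] read 'd'  n5⇒n14 ·f
[25] read 'e'  n14⇒n15
[26] read 'd'  n15⇒n16  emit P3@[24:26]
[27] read 'e'  n16⇒n15 ·f

Matches: [[3,4],[5,2],[11,4],[13,2],[20,4],[22,2],[26,3]]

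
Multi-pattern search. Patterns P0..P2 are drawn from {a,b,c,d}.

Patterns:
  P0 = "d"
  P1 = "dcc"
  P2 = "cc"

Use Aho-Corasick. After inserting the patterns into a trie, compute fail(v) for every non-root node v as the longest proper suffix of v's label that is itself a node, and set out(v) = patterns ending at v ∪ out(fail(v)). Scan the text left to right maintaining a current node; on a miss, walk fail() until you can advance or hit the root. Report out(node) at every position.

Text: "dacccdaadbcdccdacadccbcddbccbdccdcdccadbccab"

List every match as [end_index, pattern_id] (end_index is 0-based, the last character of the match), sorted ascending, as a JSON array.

Build automaton:
Trie nodes:
  0='ε' goto c→4 d→1
  1='d' goto c→2  ←P0
  2='dc' goto c→3
  3='dcc' goto ·  ←P1
  4='c' goto c→5
  5='cc' goto ·  ←P2

BFS fail/out derivation:
  fail(1) 'd': from fail(0)=0 chase 'd': 0 ⇒ 0;  out={0}∪out(0)={0}
  fail(4) 'c': from fail(0)=0 chase 'c': 0 ⇒ 0;  out=∅∪out(0)=∅
  fail(2) 'dc': from fail(1)=0 chase 'c': 0 ⇒ 4;  out=∅∪out(4)=∅
  fail(5) 'cc': from fail(4)=0 chase 'c': 0 ⇒ 4;  out={2}∪out(4)={2}
  fail(3) 'dcc': from fail(2)=4 chase 'c': 4 ⇒ 5;  out={1}∪out(5)={1,2}

Run:
i=0 'd': node 0→1  → match P0@[0:0]
i=1 'a': node 1→0 ·f
i=2 'c': node 0→4
i=3 'c': node 4→5  → match P2@[2:3]
i=4 'c': node 5→5 ·f  → match P2@[3:4]
i=5 'd': node 5→1 ·f  → match P0@[5:5]
i=6 'a': node 1→0 ·f
i=7 'a': node 0→0
i=8 'd': node 0→1  → match P0@[8:8]
i=9 'b': node 1→0 ·f
i=10 'c': node 0→4
i=11 'd': node 4→1 ·f  → match P0@[11:11]
i=12 'c': node 1→2
i=13 'c': node 2→3  → match P1@[11:13],P2@[12:13]
i=14 'd': node 3→1 ·f  → match P0@[14:14]
i=15 'a': node 1→0 ·f
i=16 'c': node 0→4
i=17 'a': node 4→0 ·f
i=18 'd': node 0→1  → match P0@[18:18]
i=19 'c': node 1→2
i=20 'c': node 2→3  → match P1@[18:20],P2@[19:20]
i=21 'b': node 3→0 ·f
i=22 'c': node 0→4
i=23 'd': node 4→1 ·f  → match P0@[23:23]
i=24 'd': node 1→1 ·f  → match P0@[24:24]
i=25 'b': node 1→0 ·f
i=26 'c': node 0→4
i=27 'c': node 4→5  → match P2@[26:27]
i=28 'b': node 5→0 ·f
i=29 'd': node 0→1  → match P0@[29:29]
i=30 'c': node 1→2
i=31 'c': node 2→3  → match P1@[29:31],P2@[30:31]
i=32 'd': node 3→1 ·f  → match P0@[32:32]
i=33 'c': node 1→2
i=34 'd': node 2→1 ·f  → match P0@[34:34]
i=35 'c': node 1→2
i=36 'c': node 2→3  → match P1@[34:36],P2@[35:36]
i=37 'a': node 3→0 ·f
i=38 'd': node 0→1  → match P0@[38:38]
i=39 'b': node 1→0 ·f
i=40 'c': node 0→4
i=41 'c': node 4→5  → match P2@[40:41]
i=42 'a': node 5→0 ·f
i=43 'b': node 0→0

Matches: [[0,0],[3,2],[4,2],[5,0],[8,0],[11,0],[13,1],[13,2],[14,0],[18,0],[20,1],[20,2],[23,0],[24,0],[27,2],[29,0],[31,1],[31,2],[32,0],[34,0],[36,1],[36,2],[38,0],[41,2]]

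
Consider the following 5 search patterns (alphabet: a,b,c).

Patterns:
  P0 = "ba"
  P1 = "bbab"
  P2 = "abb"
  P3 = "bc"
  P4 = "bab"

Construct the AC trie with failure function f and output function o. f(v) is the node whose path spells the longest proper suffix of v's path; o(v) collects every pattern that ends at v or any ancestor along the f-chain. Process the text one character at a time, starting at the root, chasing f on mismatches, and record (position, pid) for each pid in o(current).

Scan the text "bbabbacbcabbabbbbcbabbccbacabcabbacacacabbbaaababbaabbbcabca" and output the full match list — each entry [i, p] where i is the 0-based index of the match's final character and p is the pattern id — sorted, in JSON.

Construct AC machine:
Trie (insert patterns):
  n0 'ε': a→6 b→1
  n1 'b': a→2 b→3 c→9
  n2 'ba': b→10  [P0 ends]
  n3 'bb': a→4
  n4 'bba': b→5
  n5 'bbab': ·  [P1 ends]
  n6 'a': b→7
  n7 'ab': b→8
  n8 'abb': ·  [P2 ends]
  n9 'bc': ·  [P3 ends]
  n10 'bab': ·  [P4 ends]

Failure links (BFS by depth):
  n1('b'): parent n0 fail=0; on 'b' 0 → fail=0;  out ∅∪∅=∅
  n6('a'): parent n0 fail=0; on 'a' 0 → fail=0;  out ∅∪∅=∅
  n2('ba'): parent n1 fail=0; on 'a' 0 → fail=6;  out {0}∪∅={0}
  n3('bb'): parent n1 fail=0; on 'b' 0 → fail=1;  out ∅∪∅=∅
  n7('ab'): parent n6 fail=0; on 'b' 0 → fail=1;  out ∅∪∅=∅
  n9('bc'): parent n1 fail=0; on 'c' 0 → fail=0;  out {3}∪∅={3}
  n4('bba'): parent n3 fail=1; on 'a' 1 → fail=2;  out ∅∪{0}={0}
  n8('abb'): parent n7 fail=1; on 'b' 1 → fail=3;  out {2}∪∅={2}
  n10('bab'): parent n2 fail=6; on 'b' 6 → fail=7;  out {4}∪∅={4}
  n5('bbab'): parent n4 fail=2; on 'b' 2 → fail=10;  out {1}∪{4}={1,4}

Text stream:
[0] read 'b'  n0⇒n1
[1] read 'b'  n1⇒n3
[2] read 'a'  n3⇒n4  ** P0@[1:2]
[3] read 'b'  n4⇒n5  ** P1@[0:3],P4@[1:3]
[4] read 'b'  n5⇒n8 ·f  ** P2@[2:4]
[5] read 'a'  n8⇒n4 ·f  ** P0@[4:5]
[6] read 'c'  n4⇒n0 ·f
[7] read 'b'  n0⇒n1
[8] read 'c'  n1⇒n9  ** P3@[7:8]
[9] read 'a'  n9⇒n6 ·f
[10] read 'b'  n6⇒n7
[11] read 'b'  n7⇒n8  ** P2@[9:11]
[12] read 'a'  n8⇒n4 ·f  ** P0@[11:12]
[13] read 'b'  n4⇒n5  ** P1@[10:13],P4@[11:13]
[14] read 'b'  n5⇒n8 ·f  ** P2@[12:14]
[15] read 'b'  n8⇒n3 ·f
[16] read 'b'  n3⇒n3 ·f
[17] read 'c'  n3⇒n9 ·f  ** P3@[16:17]
[18] read 'b'  n9⇒n1 ·f
[19] read 'a'  n1⇒n2  ** P0@[18:19]
[20] read 'b'  n2⇒n10  ** P4@[18:20]
[21] read 'b'  n10⇒n8 ·f  ** P2@[19:21]
[22] read 'c'  n8⇒n9 ·f  ** P3@[21:22]
[23] read 'c'  n9⇒n0 ·f
[24] read 'b'  n0⇒n1
[25] read 'a'  n1⇒n2  ** P0@[24:25]
[26] read 'c'  n2⇒n0 ·f
[27] read 'a'  n0⇒n6
[28] read 'b'  n6⇒n7
[29] read 'c'  n7⇒n9 ·f  ** P3@[28:29]
[30] read 'a'  n9⇒n6 ·f
[31] read 'b'  n6⇒n7
[32] read 'b'  n7⇒n8  ** P2@[30:32]
[33] read 'a'  n8⇒n4 ·f  ** P0@[32:33]
[34] read 'c'  n4⇒n0 ·f
[35] read 'a'  n0⇒n6
[36] read 'c'  n6⇒n0 ·f
[37] read 'a'  n0⇒n6
[38] read 'c'  n6⇒n0 ·f
[39] read 'a'  n0⇒n6
[40] read 'b'  n6⇒n7
[41] read 'b'  n7⇒n8  ** P2@[39:41]
[42] read 'b'  n8⇒n3 ·f
[43] read 'a'  n3⇒n4  ** P0@[42:43]
[44] read 'a'  n4⇒n6 ·f
[45] read 'a'  n6⇒n6 ·f
[46] read 'b'  n6⇒n7
[47] read 'a'  n7⇒n2 ·f  ** P0@[46:47]
[48] read 'b'  n2⇒n10  ** P4@[46:48]
[49] read 'b'  n10⇒n8 ·f  ** P2@[47:49]
[50] read 'a'  n8⇒n4 ·f  ** P0@[49:50]
[51] read 'a'  n4⇒n6 ·f
[52] read 'b'  n6⇒n7
[53] read 'b'  n7⇒n8  ** P2@[51:53]
[54] read 'b'  n8⇒n3 ·f
[55] read 'c'  n3⇒n9 ·f  ** P3@[54:55]
[56] read 'a'  n9⇒n6 ·f
[57] read 'b'  n6⇒n7
[58] read 'c'  n7⇒n9 ·f  ** P3@[57:58]
[59] read 'a'  n9⇒n6 ·f

All matches (sorted): [[2,0],[3,1],[3,4],[4,2],[5,0],[8,3],[11,2],[12,0],[13,1],[13,4],[14,2],[17,3],[19,0],[20,4],[21,2],[22,3],[25,0],[29,3],[32,2],[33,0],[41,2],[43,0],[47,0],[48,4],[49,2],[50,0],[53,2],[55,3],[58,3]]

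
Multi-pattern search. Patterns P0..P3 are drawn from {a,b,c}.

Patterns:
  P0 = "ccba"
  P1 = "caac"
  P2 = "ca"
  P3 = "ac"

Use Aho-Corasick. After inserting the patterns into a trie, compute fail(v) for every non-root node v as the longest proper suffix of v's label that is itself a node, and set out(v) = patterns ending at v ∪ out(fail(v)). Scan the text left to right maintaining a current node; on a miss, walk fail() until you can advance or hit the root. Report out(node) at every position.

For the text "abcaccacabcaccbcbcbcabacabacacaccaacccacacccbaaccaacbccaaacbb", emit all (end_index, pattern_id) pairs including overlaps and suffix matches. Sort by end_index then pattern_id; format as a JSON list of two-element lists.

Build automaton:
Trie (insert patterns):
  n0 'ε': a→8 c→1
  n1 'c': a→5 c→2
  n2 'cc': b→3
  n3 'ccb': a→4
  n4 'ccba': ·  [P0 ends]
  n5 'ca': a→6  [P2 ends]
  n6 'caa': c→7
  n7 'caac': ·  [P1 ends]
  n8 'a': c→9
  n9 'ac': ·  [P3 ends]

BFS fail/out derivation:
  fail(1) 'c': from fail(0)=0 chase 'c': 0 ⇒ 0;  out=∅∪out(0)=∅
  fail(8) 'a': from fail(0)=0 chase 'a': 0 ⇒ 0;  out=∅∪out(0)=∅
  fail(2) 'cc': from fail(1)=0 chase 'c': 0 ⇒ 1;  out=∅∪out(1)=∅
  fail(5) 'ca': from fail(1)=0 chase 'a': 0 ⇒ 8;  out={2}∪out(8)={2}
  fail(9) 'ac': from fail(8)=0 chase 'c': 0 ⇒ 1;  out={3}∪out(1)={3}
  fail(3) 'ccb': from fail(2)=1 chase 'b': 1→0 ⇒ 0;  out=∅∪out(0)=∅
  fail(6) 'caa': from fail(5)=8 chase 'a': 8→0 ⇒ 8;  out=∅∪out(8)=∅
  fail(4) 'ccba': from fail(3)=0 chase 'a': 0 ⇒ 8;  out={0}∪out(8)={0}
  fail(7) 'caac': from fail(6)=8 chase 'c': 8 ⇒ 9;  out={1}∪out(9)={1,3}

Scan:
i=0 'a': node 0→8
i=1 'b': node 8→0 ·f
i=2 'c': node 0→1
i=3 'a': node 1→5  emit P2@[2:3]
i=4 'c': node 5→9 ·f  emit P3@[3:4]
i=5 'c': node 9→2 ·f
i=6 'a': node 2→5 ·f  emit P2@[5:6]
i=7 'c': node 5→9 ·f  emit P3@[6:7]
i=8 'a': node 9→5 ·f  emit P2@[7:8]
i=9 'b': node 5→0 ·f
i=10 'c': node 0→1
i=11 'a': node 1→5  emit P2@[10:11]
i=12 'c': node 5→9 ·f  emit P3@[11:12]
i=13 'c': node 9→2 ·f
i=14 'b': node 2→3
i=15 'c': node 3→1 ·f
i=16 'b': node 1→0 ·f
i=17 'c': node 0→1
i=18 'b': node 1→0 ·f
i=19 'c': node 0→1
i=20 'a': node 1→5  emit P2@[19:20]
i=21 'b': node 5→0 ·f
i=22 'a': node 0→8
i=23 'c': node 8→9  emit P3@[22:23]
i=24 'a': node 9→5 ·f  emit P2@[23:24]
i=25 'b': node 5→0 ·f
i=26 'a': node 0→8
i=27 'c': node 8→9  emit P3@[26:27]
i=28 'a': node 9→5 ·f  emit P2@[27:28]
i=29 'c': node 5→9 ·f  emit P3@[28:29]
i=30 'a': node 9→5 ·f  emit P2@[29:30]
i=31 'c': node 5→9 ·f  emit P3@[30:31]
i=32 'c': node 9→2 ·f
i=33 'a': node 2→5 ·f  emit P2@[32:33]
i=34 'a': node 5→6
i=35 'c': node 6→7  emit P1@[32:35],P3@[34:35]
i=36 'c': node 7→2 ·f
i=37 'c': node 2→2 ·f
i=38 'a': node 2→5 ·f  emit P2@[37:38]
i=39 'c': node 5→9 ·f  emit P3@[38:39]
i=40 'a': node 9→5 ·f  emit P2@[39:40]
i=41 'c': node 5→9 ·f  emit P3@[40:41]
i=42 'c': node 9→2 ·f
i=43 'c': node 2→2 ·f
i=44 'b': node 2→3
i=45 'a': node 3→4  emit P0@[42:45]
i=46 'a': node 4→8 ·f
i=47 'c': node 8→9  emit P3@[46:47]
i=48 'c': node 9→2 ·f
i=49 'a': node 2→5 ·f  emit P2@[48:49]
i=50 'a': node 5→6
i=51 'c': node 6→7  emit P1@[48:51],P3@[50:51]
i=52 'b': node 7→0 ·f
i=53 'c': node 0→1
i=54 'c': node 1→2
i=55 'a': node 2→5 ·f  emit P2@[54:55]
i=56 'a': node 5→6
i=57 'a': node 6→8 ·f
i=58 'c': node 8→9  emit P3@[57:58]
i=59 'b': node 9→0 ·f
i=60 'b': node 0→0

Result: [[3,2],[4,3],[6,2],[7,3],[8,2],[11,2],[12,3],[20,2],[23,3],[24,2],[27,3],[28,2],[29,3],[30,2],[31,3],[33,2],[35,1],[35,3],[38,2],[39,3],[40,2],[41,3],[45,0],[47,3],[49,2],[51,1],[51,3],[55,2],[58,3]]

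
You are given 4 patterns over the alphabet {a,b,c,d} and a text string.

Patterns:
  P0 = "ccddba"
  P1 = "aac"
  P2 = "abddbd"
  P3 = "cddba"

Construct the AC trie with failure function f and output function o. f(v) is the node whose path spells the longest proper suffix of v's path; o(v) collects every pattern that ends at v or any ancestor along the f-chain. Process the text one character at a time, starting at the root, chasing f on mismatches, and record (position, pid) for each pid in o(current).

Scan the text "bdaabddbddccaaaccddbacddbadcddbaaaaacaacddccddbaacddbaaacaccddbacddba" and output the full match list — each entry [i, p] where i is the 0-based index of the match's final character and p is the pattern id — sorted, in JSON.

Build automaton:
Trie (insert patterns):
  0='ε' goto a→7 c→1
  1='c' goto c→2 d→15
  2='cc' goto d→3
  3='ccd' goto d→4
  4='ccdd' goto b→5
  5='ccddb' goto a→6
  6='ccddba' goto ·  [P0 ends]
  7='a' goto a→8 b→10
  8='aa' goto c→9
  9='aac' goto ·  [P1 ends]
  10='ab' goto d→11
  11='abd' goto d→12
  12='abdd' goto b→13
  13='abddb' goto d→14
  14='abddbd' goto ·  [P2 ends]
  15='cd' goto d→16
  16='cdd' goto b→17
  17='cddb' goto a→18
  18='cddba' goto ·  [P3 ends]

BFS fail/out derivation:
  fail(1) 'c': from fail(0)=0 chase 'c': 0 ⇒ 0;  out=∅∪out(0)=∅
  fail(7) 'a': from fail(0)=0 chase 'a': 0 ⇒ 0;  out=∅∪out(0)=∅
  fail(2) 'cc': from fail(1)=0 chase 'c': 0 ⇒ 1;  out=∅∪out(1)=∅
  fail(8) 'aa': from fail(7)=0 chase 'a': 0 ⇒ 7;  out=∅∪out(7)=∅
  fail(10) 'ab': from fail(7)=0 chase 'b': 0 ⇒ 0;  out=∅∪out(0)=∅
  fail(15) 'cd': from fail(1)=0 chase 'd': 0 ⇒ 0;  out=∅∪out(0)=∅
  fail(3) 'ccd': from fail(2)=1 chase 'd': 1 ⇒ 15;  out=∅∪out(15)=∅
  fail(9) 'aac': from fail(8)=7 chase 'c': 7→0 ⇒ 1;  out={1}∪out(1)={1}
  fail(11) 'abd': from fail(10)=0 chase 'd': 0 ⇒ 0;  out=∅∪out(0)=∅
  fail(16) 'cdd': from fail(15)=0 chase 'd': 0 ⇒ 0;  out=∅∪out(0)=∅
  fail(4) 'ccdd': from fail(3)=15 chase 'd': 15 ⇒ 16;  out=∅∪out(16)=∅
  fail(12) 'abdd': from fail(11)=0 chase 'd': 0 ⇒ 0;  out=∅∪out(0)=∅
  fail(17) 'cddb': from fail(16)=0 chase 'b': 0 ⇒ 0;  out=∅∪out(0)=∅
  fail(5) 'ccddb': from fail(4)=16 chase 'b': 16 ⇒ 17;  out=∅∪out(17)=∅
  fail(13) 'abddb': from fail(12)=0 chase 'b': 0 ⇒ 0;  out=∅∪out(0)=∅
  fail(18) 'cddba': from fail(17)=0 chase 'a': 0 ⇒ 7;  out={3}∪out(7)={3}
  fail(6) 'ccddba': from fail(5)=17 chase 'a': 17 ⇒ 18;  out={0}∪out(18)={0,3}
  fail(14) 'abddbd': from fail(13)=0 chase 'd': 0 ⇒ 0;  out={2}∪out(0)={2}

Run:
[0] read 'b'  n0⇒n0
[1] read 'd'  n0⇒n0
[2] read 'a'  n0⇒n7
[3] read 'a'  n7⇒n8
[4] read 'b'  n8⇒n10 (fail-walked)
[5] read 'd'  n10⇒n11
[6] read 'd'  n11⇒n12
[7] read 'b'  n12⇒n13
[8] read 'd'  n13⇒n14  ** P2@[3:8]
[9] read 'd'  n14⇒n0 (fail-walked)
[10] read 'c'  n0⇒n1
[11] read 'c'  n1⇒n2
[12] read 'a'  n2⇒n7 (fail-walked)
[13] read 'a'  n7⇒n8
[14] read 'a'  n8⇒n8 (fail-walked)
[15] read 'c'  n8⇒n9  ** P1@[13:15]
[16] read 'c'  n9⇒n2 (fail-walked)
[17] read 'd'  n2⇒n3
[18] read 'd'  n3⇒n4
[19] read 'b'  n4⇒n5
[20] read 'a'  n5⇒n6  ** P0@[15:20],P3@[16:20]
[21] read 'c'  n6⇒n1 (fail-walked)
[22] read 'd'  n1⇒n15
[23] read 'd'  n15⇒n16
[24] read 'b'  n16⇒n17
[25] read 'a'  n17⇒n18  ** P3@[21:25]
[26] read 'd'  n18⇒n0 (fail-walked)
[27] read 'c'  n0⇒n1
[28] read 'd'  n1⇒n15
[29] read 'd'  n15⇒n16
[30] read 'b'  n16⇒n17
[31] read 'a'  n17⇒n18  ** P3@[27:31]
[32] read 'a'  n18⇒n8 (fail-walked)
[33] read 'a'  n8⇒n8 (fail-walked)
[34] read 'a'  n8⇒n8 (fail-walked)
[35] read 'a'  n8⇒n8 (fail-walked)
[36] read 'c'  n8⇒n9  ** P1@[34:36]
[37] read 'a'  n9⇒n7 (fail-walked)
[38] read 'a'  n7⇒n8
[39] read 'c'  n8⇒n9  ** P1@[37:39]
[40] read 'd'  n9⇒n15 (fail-walked)
[41] read 'd'  n15⇒n16
[42] read 'c'  n16⇒n1 (fail-walked)
[43] read 'c'  n1⇒n2
[44] read 'd'  n2⇒n3
[45] read 'd'  n3⇒n4
[46] read 'b'  n4⇒n5
[47] read 'a'  n5⇒n6  ** P0@[42:47],P3@[43:47]
[48] read 'a'  n6⇒n8 (fail-walked)
[49] read 'c'  n8⇒n9  ** P1@[47:49]
[50] read 'd'  n9⇒n15 (fail-walked)
[51] read 'd'  n15⇒n16
[52] read 'b'  n16⇒n17
[53] read 'a'  n17⇒n18  ** P3@[49:53]
[54] read 'a'  n18⇒n8 (fail-walked)
[55] read 'a'  n8⇒n8 (fail-walked)
[56] read 'c'  n8⇒n9  ** P1@[54:56]
[57] read 'a'  n9⇒n7 (fail-walked)
[58] read 'c'  n7⇒n1 (fail-walked)
[59] read 'c'  n1⇒n2
[60] read 'd'  n2⇒n3
[61] read 'd'  n3⇒n4
[62] read 'b'  n4⇒n5
[63] read 'a'  n5⇒n6  ** P0@[58:63],P3@[59:63]
[64] read 'c'  n6⇒n1 (fail-walked)
[65] read 'd'  n1⇒n15
[66] read 'd'  n15⇒n16
[67] read 'b'  n16⇒n17
[68] read 'a'  n17⇒n18  ** P3@[64:68]

Matches: [[8,2],[15,1],[20,0],[20,3],[25,3],[31,3],[36,1],[39,1],[47,0],[47,3],[49,1],[53,3],[56,1],[63,0],[63,3],[68,3]]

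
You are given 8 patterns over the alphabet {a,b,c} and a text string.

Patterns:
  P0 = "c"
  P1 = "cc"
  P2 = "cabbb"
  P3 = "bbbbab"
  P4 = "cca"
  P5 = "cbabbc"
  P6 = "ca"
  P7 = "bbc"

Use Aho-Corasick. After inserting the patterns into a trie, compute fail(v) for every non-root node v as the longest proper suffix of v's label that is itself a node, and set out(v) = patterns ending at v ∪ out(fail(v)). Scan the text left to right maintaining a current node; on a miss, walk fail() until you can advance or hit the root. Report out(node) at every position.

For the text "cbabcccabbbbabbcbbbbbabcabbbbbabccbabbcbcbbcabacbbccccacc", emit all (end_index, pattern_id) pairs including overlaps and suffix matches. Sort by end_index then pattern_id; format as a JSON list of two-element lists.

Build automaton:
Trie (insert patterns):
  n0 'ε': b→7 c→1
  n1 'c': a→3 b→14 c→2  ←P0
  n2 'cc': a→13  ←P1
  n3 'ca': b→4  ←P6
  n4 'cab': b→5
  n5 'cabb': b→6
  n6 'cabbb': ·  ←P2
  n7 'b': b→8
  n8 'bb': b→9 c→19
  n9 'bbb': b→10
  n10 'bbbb': a→11
  n11 'bbbba': b→12
  n12 'bbbbab': ·  ←P3
  n13 'cca': ·  ←P4
  n14 'cb': a→15
  n15 'cba': b→16
  n16 'cbab': b→17
  n17 'cbabb': c→18
  n18 'cbabbc': ·  ←P5
  n19 'bbc': ·  ←P7

BFS fail/out derivation:
  fail(1) 'c': from fail(0)=0 chase 'c': 0 ⇒ 0;  out={0}∪out(0)={0}
  fail(7) 'b': from fail(0)=0 chase 'b': 0 ⇒ 0;  out=∅∪out(0)=∅
  fail(2) 'cc': from fail(1)=0 chase 'c': 0 ⇒ 1;  out={1}∪out(1)={0,1}
  fail(3) 'ca': from fail(1)=0 chase 'a': 0 ⇒ 0;  out={6}∪out(0)={6}
  fail(8) 'bb': from fail(7)=0 chase 'b': 0 ⇒ 7;  out=∅∪out(7)=∅
  fail(14) 'cb': from fail(1)=0 chase 'b': 0 ⇒ 7;  out=∅∪out(7)=∅
  fail(4) 'cab': from fail(3)=0 chase 'b': 0 ⇒ 7;  out=∅∪out(7)=∅
  fail(9) 'bbb': from fail(8)=7 chase 'b': 7 ⇒ 8;  out=∅∪out(8)=∅
  fail(13) 'cca': from fail(2)=1 chase 'a': 1 ⇒ 3;  out={4}∪out(3)={4,6}
  fail(15) 'cba': from fail(14)=7 chase 'a': 7→0 ⇒ 0;  out=∅∪out(0)=∅
  fail(19) 'bbc': from fail(8)=7 chase 'c': 7→0 ⇒ 1;  out={7}∪out(1)={0,7}
  fail(5) 'cabb': from fail(4)=7 chase 'b': 7 ⇒ 8;  out=∅∪out(8)=∅
  fail(10) 'bbbb': from fail(9)=8 chase 'b': 8 ⇒ 9;  out=∅∪out(9)=∅
  fail(16) 'cbab': from fail(15)=0 chase 'b': 0 ⇒ 7;  out=∅∪out(7)=∅
  fail(6) 'cabbb': from fail(5)=8 chase 'b': 8 ⇒ 9;  out={2}∪out(9)={2}
  fail(11) 'bbbba': from fail(10)=9 chase 'a': 9→8→7→0 ⇒ 0;  out=∅∪out(0)=∅
  fail(17) 'cbabb': from fail(16)=7 chase 'b': 7 ⇒ 8;  out=∅∪out(8)=∅
  fail(12) 'bbbbab': from fail(11)=0 chase 'b': 0 ⇒ 7;  out={3}∪out(7)={3}
  fail(18) 'cbabbc': from fail(17)=8 chase 'c': 8 ⇒ 19;  out={5}∪out(19)={0,5,7}

Run:
pos 0 'c': at 1  ** P0@[0:0]
pos 1 'b': at 14
pos 2 'a': at 15
pos 3 'b': at 16
pos 4 'c': at 1 (fail-walked)  ** P0@[4:4]
pos 5 'c': at 2  ** P0@[5:5],P1@[4:5]
pos 6 'c': at 2 (fail-walked)  ** P0@[6:6],P1@[5:6]
pos 7 'a': at 13  ** P4@[5:7],P6@[6:7]
pos 8 'b': at 4 (fail-walked)
pos 9 'b': at 5
pos 10 'b': at 6  ** P2@[6:10]
pos 11 'b': at 10 (fail-walked)
pos 12 'a': at 11
pos 13 'b': at 12  ** P3@[8:13]
pos 14 'b': at 8 (fail-walked)
pos 15 'c': at 19  ** P0@[15:15],P7@[13:15]
pos 16 'b': at 14 (fail-walked)
pos 17 'b': at 8 (fail-walked)
pos 18 'b': at 9
pos 19 'b': at 10
pos 20 'b': at 10 (fail-walked)
pos 21 'a': at 11
pos 22 'b': at 12  ** P3@[17:22]
pos 23 'c': at 1 (fail-walked)  ** P0@[23:23]
pos 24 'a': at 3  ** P6@[23:24]
pos 25 'b': at 4
pos 26 'b': at 5
pos 27 'b': at 6  ** P2@[23:27]
pos 28 'b': at 10 (fail-walked)
pos 29 'b': at 10 (fail-walked)
pos 30 'a': at 11
pos 31 'b': at 12  ** P3@[26:31]
pos 32 'c': at 1 (fail-walked)  ** P0@[32:32]
pos 33 'c': at 2  ** P0@[33:33],P1@[32:33]
pos 34 'b': at 14 (fail-walked)
pos 35 'a': at 15
pos 36 'b': at 16
pos 37 'b': at 17
pos 38 'c': at 18  ** P0@[38:38],P5@[33:38],P7@[36:38]
pos 39 'b': at 14 (fail-walked)
pos 40 'c': at 1 (fail-walked)  ** P0@[40:40]
pos 41 'b': at 14
pos 42 'b': at 8 (fail-walked)
pos 43 'c': at 19  ** P0@[43:43],P7@[41:43]
pos 44 'a': at 3 (fail-walked)  ** P6@[43:44]
pos 45 'b': at 4
pos 46 'a': at 0 (fail-walked)
pos 47 'c': at 1  ** P0@[47:47]
pos 48 'b': at 14
pos 49 'b': at 8 (fail-walked)
pos 50 'c': at 19  ** P0@[50:50],P7@[48:50]
pos 51 'c': at 2 (fail-walked)  ** P0@[51:51],P1@[50:51]
pos 52 'c': at 2 (fail-walked)  ** P0@[52:52],P1@[51:52]
pos 53 'c': at 2 (fail-walked)  ** P0@[53:53],P1@[52:53]
pos 54 'a': at 13  ** P4@[52:54],P6@[53:54]
pos 55 'c': at 1 (fail-walked)  ** P0@[55:55]
pos 56 'c': at 2  ** P0@[56:56],P1@[55:56]

All matches (sorted): [[0,0],[4,0],[5,0],[5,1],[6,0],[6,1],[7,4],[7,6],[10,2],[13,3],[15,0],[15,7],[22,3],[23,0],[24,6],[27,2],[31,3],[32,0],[33,0],[33,1],[38,0],[38,5],[38,7],[40,0],[43,0],[43,7],[44,6],[47,0],[50,0],[50,7],[51,0],[51,1],[52,0],[52,1],[53,0],[53,1],[54,4],[54,6],[55,0],[56,0],[56,1]]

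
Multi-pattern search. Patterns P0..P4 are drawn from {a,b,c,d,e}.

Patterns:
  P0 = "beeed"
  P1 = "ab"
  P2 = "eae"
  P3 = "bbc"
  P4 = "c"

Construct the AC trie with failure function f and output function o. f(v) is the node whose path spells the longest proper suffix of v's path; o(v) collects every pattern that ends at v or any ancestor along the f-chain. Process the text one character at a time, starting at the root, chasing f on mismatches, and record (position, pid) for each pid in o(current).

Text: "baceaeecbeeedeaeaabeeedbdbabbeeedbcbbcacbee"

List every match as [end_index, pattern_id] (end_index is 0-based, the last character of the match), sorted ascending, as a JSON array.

Construct AC machine:
Trie nodes:
  n0 'ε': a→6 b→1 c→13 e→8
  n1 'b': b→11 e→2
  n2 'be': e→3
  n3 'bee': e→4
  n4 'beee': d→5
  n5 'beeed': ·  [P0 ends]
  n6 'a': b→7
  n7 'ab': ·  [P1 ends]
  n8 'e': a→9
  n9 'ea': e→10
  n10 'eae': ·  [P2 ends]
  n11 'bb': c→12
  n12 'bbc': ·  [P3 ends]
  n13 'c': ·  [P4 ends]

Failure links (BFS by depth):
  n1('b'): parent n0 fail=0; on 'b' 0 → fail=0;  out ∅∪∅=∅
  n6('a'): parent n0 fail=0; on 'a' 0 → fail=0;  out ∅∪∅=∅
  n8('e'): parent n0 fail=0; on 'e' 0 → fail=0;  out ∅∪∅=∅
  n13('c'): parent n0 fail=0; on 'c' 0 → fail=0;  out {4}∪∅={4}
  n2('be'): parent n1 fail=0; on 'e' 0 → fail=8;  out ∅∪∅=∅
  n7('ab'): parent n6 fail=0; on 'b' 0 → fail=1;  out {1}∪∅={1}
  n9('ea'): parent n8 fail=0; on 'a' 0 → fail=6;  out ∅∪∅=∅
  n11('bb'): parent n1 fail=0; on 'b' 0 → fail=1;  out ∅∪∅=∅
  n3('bee'): parent n2 fail=8; on 'e' 8→0 → fail=8;  out ∅∪∅=∅
  n10('eae'): parent n9 fail=6; on 'e' 6→0 → fail=8;  out {2}∪∅={2}
  n12('bbc'): parent n11 fail=1; on 'c' 1→0 → fail=13;  out {3}∪{4}={3,4}
  n4('beee'): parent n3 fail=8; on 'e' 8→0 → fail=8;  out ∅∪∅=∅
  n5('beeed'): parent n4 fail=8; on 'd' 8→0 → fail=0;  out {0}∪∅={0}

Scan:
pos 0 'b': at 1
pos 1 'a': at 6 (via fail)
pos 2 'c': at 13 (via fail)  → match P4@[2:2]
pos 3 'e': at 8 (via fail)
pos 4 'a': at 9
pos 5 'e': at 10  → match P2@[3:5]
pos 6 'e': at 8 (via fail)
pos 7 'c': at 13 (via fail)  → match P4@[7:7]
pos 8 'b': at 1 (via fail)
pos 9 'e': at 2
pos 10 'e': at 3
pos 11 'e': at 4
pos 12 'd': at 5  → match P0@[8:12]
pos 13 'e': at 8 (via fail)
pos 14 'a': at 9
pos 15 'e': at 10  → match P2@[13:15]
pos 16 'a': at 9 (via fail)
pos 17 'a': at 6 (via fail)
pos 18 'b': at 7  → match P1@[17:18]
pos 19 'e': at 2 (via fail)
pos 20 'e': at 3
pos 21 'e': at 4
pos 22 'd': at 5  → match P0@[18:22]
pos 23 'b': at 1 (via fail)
pos 24 'd': at 0 (via fail)
pos 25 'b': at 1
pos 26 'a': at 6 (via fail)
pos 27 'b': at 7  → match P1@[26:27]
pos 28 'b': at 11 (via fail)
pos 29 'e': at 2 (via fail)
pos 30 'e': at 3
pos 31 'e': at 4
pos 32 'd': at 5  → match P0@[28:32]
pos 33 'b': at 1 (via fail)
pos 34 'c': at 13 (via fail)  → match P4@[34:34]
pos 35 'b': at 1 (via fail)
pos 36 'b': at 11
pos 37 'c': at 12  → match P3@[35:37],P4@[37:37]
pos 38 'a': at 6 (via fail)
pos 39 'c': at 13 (via fail)  → match P4@[39:39]
pos 40 'b': at 1 (via fail)
pos 41 'e': at 2
pos 42 'e': at 3

All matches (sorted): [[2,4],[5,2],[7,4],[12,0],[15,2],[18,1],[22,0],[27,1],[32,0],[34,4],[37,3],[37,4],[39,4]]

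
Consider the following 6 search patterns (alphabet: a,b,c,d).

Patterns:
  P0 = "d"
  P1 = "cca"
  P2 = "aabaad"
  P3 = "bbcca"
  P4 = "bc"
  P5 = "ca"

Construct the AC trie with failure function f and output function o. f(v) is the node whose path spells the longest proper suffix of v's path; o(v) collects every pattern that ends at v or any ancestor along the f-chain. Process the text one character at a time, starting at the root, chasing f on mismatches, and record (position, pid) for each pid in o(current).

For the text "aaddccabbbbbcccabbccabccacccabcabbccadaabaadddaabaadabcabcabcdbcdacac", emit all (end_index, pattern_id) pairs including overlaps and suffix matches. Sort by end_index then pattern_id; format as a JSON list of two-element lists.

Construct AC machine:
Trie nodes:
  n0 'ε': a→5 b→11 c→2 d→1
  n1 'd': ·  ←P0
  n2 'c': a→17 c→3
  n3 'cc': a→4
  n4 'cca': ·  ←P1
  n5 'a': a→6
  n6 'aa': b→7
  n7 'aab': a→8
  n8 'aaba': a→9
  n9 'aabaa': d→10
  n10 'aabaad': ·  ←P2
  n11 'b': b→12 c→16
  n12 'bb': c→13
  n13 'bbc': c→14
  n14 'bbcc': a→15
  n15 'bbcca': ·  ←P3
  n16 'bc': ·  ←P4
  n17 'ca': ·  ←P5

BFS fail/out derivation:
  fail(1) 'd': from fail(0)=0 chase 'd': 0 ⇒ 0;  out={0}∪out(0)={0}
  fail(2) 'c': from fail(0)=0 chase 'c': 0 ⇒ 0;  out=∅∪out(0)=∅
  fail(5) 'a': from fail(0)=0 chase 'a': 0 ⇒ 0;  out=∅∪out(0)=∅
  fail(11) 'b': from fail(0)=0 chase 'b': 0 ⇒ 0;  out=∅∪out(0)=∅
  fail(3) 'cc': from fail(2)=0 chase 'c': 0 ⇒ 2;  out=∅∪out(2)=∅
  fail(6) 'aa': from fail(5)=0 chase 'a': 0 ⇒ 5;  out=∅∪out(5)=∅
  fail(12) 'bb': from fail(11)=0 chase 'b': 0 ⇒ 11;  out=∅∪out(11)=∅
  fail(16) 'bc': from fail(11)=0 chase 'c': 0 ⇒ 2;  out={4}∪out(2)={4}
  fail(17) 'ca': from fail(2)=0 chase 'a': 0 ⇒ 5;  out={5}∪out(5)={5}
  fail(4) 'cca': from fail(3)=2 chase 'a': 2 ⇒ 17;  out={1}∪out(17)={1,5}
  fail(7) 'aab': from fail(6)=5 chase 'b': 5→0 ⇒ 11;  out=∅∪out(11)=∅
  fail(13) 'bbc': from fail(12)=11 chase 'c': 11 ⇒ 16;  out=∅∪out(16)={4}
  fail(8) 'aaba': from fail(7)=11 chase 'a': 11→0 ⇒ 5;  out=∅∪out(5)=∅
  fail(14) 'bbcc': from fail(13)=16 chase 'c': 16→2 ⇒ 3;  out=∅∪out(3)=∅
  fail(9) 'aabaa': from fail(8)=5 chase 'a': 5 ⇒ 6;  out=∅∪out(6)=∅
  fail(15) 'bbcca': from fail(14)=3 chase 'a': 3 ⇒ 4;  out={3}∪out(4)={1,3,5}
  fail(10) 'aabaad': from fail(9)=6 chase 'd': 6→5→0 ⇒ 1;  out={2}∪out(1)={0,2}

Scan:
[0] read 'a'  n0⇒n5
[1] read 'a'  n5⇒n6
[2] read 'd'  n6⇒n1 (via fail)  → match P0@[2:2]
[3] read 'd'  n1⇒n1 (via fail)  → match P0@[3:3]
[4] read 'c'  n1⇒n2 (via fail)
[5] read 'c'  n2⇒n3
[6] read 'a'  n3⇒n4  → match P1@[4:6],P5@[5:6]
[7] read 'b'  n4⇒n11 (via fail)
[8] read 'b'  n11⇒n12
[9] read 'b'  n12⇒n12 (via fail)
[10] read 'b'  n12⇒n12 (via fail)
[11] read 'b'  n12⇒n12 (via fail)
[12] read 'c'  n12⇒n13  → match P4@[11:12]
[13] read 'c'  n13⇒n14
[14] read 'c'  n14⇒n3 (via fail)
[15] read 'a'  n3⇒n4  → match P1@[13:15],P5@[14:15]
[16] read 'b'  n4⇒n11 (via fail)
[17] read 'b'  n11⇒n12
[18] read 'c'  n12⇒n13  → match P4@[17:18]
[19] read 'c'  n13⇒n14
[20] read 'a'  n14⇒n15  → match P1@[18:20],P3@[16:20],P5@[19:20]
[21] read 'b'  n15⇒n11 (via fail)
[22] read 'c'  n11⇒n16  → match P4@[21:22]
[23] read 'c'  n16⇒n3 (via fail)
[24] read 'a'  n3⇒n4  → match P1@[22:24],P5@[23:24]
[25] read 'c'  n4⇒n2 (via fail)
[26] read 'c'  n2⇒n3
[27] read 'c'  n3⇒n3 (via fail)
[28] read 'a'  n3⇒n4  → match P1@[26:28],P5@[27:28]
[29] read 'b'  n4⇒n11 (via fail)
[30] read 'c'  n11⇒n16  → match P4@[29:30]
[31] read 'a'  n16⇒n17 (via fail)  → match P5@[30:31]
[32] read 'b'  n17⇒n11 (via fail)
[33] read 'b'  n11⇒n12
[34] read 'c'  n12⇒n13  → match P4@[33:34]
[35] read 'c'  n13⇒n14
[36] read 'a'  n14⇒n15  → match P1@[34:36],P3@[32:36],P5@[35:36]
[37] read 'd'  n15⇒n1 (via fail)  → match P0@[37:37]
[38] read 'a'  n1⇒n5 (via fail)
[39] read 'a'  n5⇒n6
[40] read 'b'  n6⇒n7
[41] read 'a'  n7⇒n8
[42] read 'a'  n8⇒n9
[43] read 'd'  n9⇒n10  → match P0@[43:43],P2@[38:43]
[44] read 'd'  n10⇒n1 (via fail)  → match P0@[44:44]
[45] read 'd'  n1⇒n1 (via fail)  → match P0@[45:45]
[46] read 'a'  n1⇒n5 (via fail)
[47] read 'a'  n5⇒n6
[48] read 'b'  n6⇒n7
[49] read 'a'  n7⇒n8
[50] read 'a'  n8⇒n9
[51] read 'd'  n9⇒n10  → match P0@[51:51],P2@[46:51]
[52] read 'a'  n10⇒n5 (via fail)
[53] read 'b'  n5⇒n11 (via fail)
[54] read 'c'  n11⇒n16  → match P4@[53:54]
[55] read 'a'  n16⇒n17 (via fail)  → match P5@[54:55]
[56] read 'b'  n17⇒n11 (via fail)
[57] read 'c'  n11⇒n16  → match P4@[56:57]
[58] read 'a'  n16⇒n17 (via fail)  → match P5@[57:58]
[59] read 'b'  n17⇒n11 (via fail)
[60] read 'c'  n11⇒n16  → match P4@[59:60]
[61] read 'd'  n16⇒n1 (via fail)  → match P0@[61:61]
[62] read 'b'  n1⇒n11 (via fail)
[63] read 'c'  n11⇒n16  → match P4@[62:63]
[64] read 'd'  n16⇒n1 (via fail)  → match P0@[64:64]
[65] read 'a'  n1⇒n5 (via fail)
[66] read 'c'  n5⇒n2 (via fail)
[67] read 'a'  n2⇒n17  → match P5@[66:67]
[68] read 'c'  n17⇒n2 (via fail)

All matches (sorted): [[2,0],[3,0],[6,1],[6,5],[12,4],[15,1],[15,5],[18,4],[20,1],[20,3],[20,5],[22,4],[24,1],[24,5],[28,1],[28,5],[30,4],[31,5],[34,4],[36,1],[36,3],[36,5],[37,0],[43,0],[43,2],[44,0],[45,0],[51,0],[51,2],[54,4],[55,5],[57,4],[58,5],[60,4],[61,0],[63,4],[64,0],[67,5]]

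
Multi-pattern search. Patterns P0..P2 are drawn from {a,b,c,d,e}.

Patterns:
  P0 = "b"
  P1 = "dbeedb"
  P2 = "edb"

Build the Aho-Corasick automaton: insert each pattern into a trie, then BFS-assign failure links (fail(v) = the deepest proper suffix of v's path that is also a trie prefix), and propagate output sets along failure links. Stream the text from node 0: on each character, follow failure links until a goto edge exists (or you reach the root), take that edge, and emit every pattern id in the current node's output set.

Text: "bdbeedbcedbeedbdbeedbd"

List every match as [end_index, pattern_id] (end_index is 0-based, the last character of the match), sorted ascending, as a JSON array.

Construct AC machine:
Trie (insert patterns):
  0='ε' goto b→1 d→2 e→8
  1='b' goto ·  ←P0
  2='d' goto b→3
  3='db' goto e→4
  4='dbe' goto e→5
  5='dbee' goto d→6
  6='dbeed' goto b→7
  7='dbeedb' goto ·  ←P1
  8='e' goto d→9
  9='ed' goto b→10
  10='edb' goto ·  ←P2

Failure links (BFS by depth):
  n1('b'): parent n0 fail=0; on 'b' 0 → fail=0;  out {0}∪∅={0}
  n2('d'): parent n0 fail=0; on 'd' 0 → fail=0;  out ∅∪∅=∅
  n8('e'): parent n0 fail=0; on 'e' 0 → fail=0;  out ∅∪∅=∅
  n3('db'): parent n2 fail=0; on 'b' 0 → fail=1;  out ∅∪{0}={0}
  n9('ed'): parent n8 fail=0; on 'd' 0 → fail=2;  out ∅∪∅=∅
  n4('dbe'): parent n3 fail=1; on 'e' 1→0 → fail=8;  out ∅∪∅=∅
  n10('edb'): parent n9 fail=2; on 'b' 2 → fail=3;  out {2}∪{0}={0,2}
  n5('dbee'): parent n4 fail=8; on 'e' 8→0 → fail=8;  out ∅∪∅=∅
  n6('dbeed'): parent n5 fail=8; on 'd' 8 → fail=9;  out ∅∪∅=∅
  n7('dbeedb'): parent n6 fail=9; on 'b' 9 → fail=10;  out {1}∪{0,2}={0,1,2}

Scan:
i=0 'b': node 0→1  ** P0@[0:0]
i=1 'd': node 1→2 (fail-walked)
i=2 'b': node 2→3  ** P0@[2:2]
i=3 'e': node 3→4
i=4 'e': node 4→5
i=5 'd': node 5→6
i=6 'b': node 6→7  ** P0@[6:6],P1@[1:6],P2@[4:6]
i=7 'c': node 7→0 (fail-walked)
i=8 'e': node 0→8
i=9 'd': node 8→9
i=10 'b': node 9→10  ** P0@[10:10],P2@[8:10]
i=11 'e': node 10→4 (fail-walked)
i=12 'e': node 4→5
i=13 'd': node 5→6
i=14 'b': node 6→7  ** P0@[14:14],P1@[9:14],P2@[12:14]
i=15 'd': node 7→2 (fail-walked)
i=16 'b': node 2→3  ** P0@[16:16]
i=17 'e': node 3→4
i=18 'e': node 4→5
i=19 'd': node 5→6
i=20 'b': node 6→7  ** P0@[20:20],P1@[15:20],P2@[18:20]
i=21 'd': node 7→2 (fail-walked)

Matches: [[0,0],[2,0],[6,0],[6,1],[6,2],[10,0],[10,2],[14,0],[14,1],[14,2],[16,0],[20,0],[20,1],[20,2]]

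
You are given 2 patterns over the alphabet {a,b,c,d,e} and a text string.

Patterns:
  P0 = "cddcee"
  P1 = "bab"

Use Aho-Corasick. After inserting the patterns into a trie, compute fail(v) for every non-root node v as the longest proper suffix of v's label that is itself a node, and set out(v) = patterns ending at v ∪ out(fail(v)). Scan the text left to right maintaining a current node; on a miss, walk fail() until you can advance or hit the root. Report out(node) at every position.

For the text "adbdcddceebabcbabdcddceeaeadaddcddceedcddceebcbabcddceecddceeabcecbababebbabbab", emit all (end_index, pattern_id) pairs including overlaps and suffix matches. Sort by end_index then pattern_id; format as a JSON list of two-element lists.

Build:
Trie (insert patterns):
  0='ε' goto b→7 c→1
  1='c' goto d→2
  2='cd' goto d→3
  3='cdd' goto c→4
  4='cddc' goto e→5
  5='cddce' goto e→6
  6='cddcee' goto ·  [P0 ends]
  7='b' goto a→8
  8='ba' goto b→9
  9='bab' goto ·  [P1 ends]

BFS fail/out derivation:
  n1('c'): parent n0 fail=0; on 'c' 0 → fail=0;  out ∅∪∅=∅
  n7('b'): parent n0 fail=0; on 'b' 0 → fail=0;  out ∅∪∅=∅
  n2('cd'): parent n1 fail=0; on 'd' 0 → fail=0;  out ∅∪∅=∅
  n8('ba'): parent n7 fail=0; on 'a' 0 → fail=0;  out ∅∪∅=∅
  n3('cdd'): parent n2 fail=0; on 'd' 0 → fail=0;  out ∅∪∅=∅
  n9('bab'): parent n8 fail=0; on 'b' 0 → fail=7;  out {1}∪∅={1}
  n4('cddc'): parent n3 fail=0; on 'c' 0 → fail=1;  out ∅∪∅=∅
  n5('cddce'): parent n4 fail=1; on 'e' 1→0 → fail=0;  out ∅∪∅=∅
  n6('cddcee'): parent n5 fail=0; on 'e' 0 → fail=0;  out {0}∪∅={0}

Text stream:
[0] read 'a'  n0⇒n0
[1] read 'd'  n0⇒n0
[2] read 'b'  n0⇒n7
[3] read 'd'  n7⇒n0 (via fail)
[4] read 'c'  n0⇒n1
[5] read 'd'  n1⇒n2
[6] read 'd'  n2⇒n3
[7] read 'c'  n3⇒n4
[8] read 'e'  n4⇒n5
[9] read 'e'  n5⇒n6  ** P0@[4:9]
[10] read 'b'  n6⇒n7 (via fail)
[11] read 'a'  n7⇒n8
[12] read 'b'  n8⇒n9  ** P1@[10:12]
[13] read 'c'  n9⇒n1 (via fail)
[14] read 'b'  n1⇒n7 (via fail)
[15] read 'a'  n7⇒n8
[16] read 'b'  n8⇒n9  ** P1@[14:16]
[17] read 'd'  n9⇒n0 (via fail)
[18] read 'c'  n0⇒n1
[19] read 'd'  n1⇒n2
[20] read 'd'  n2⇒n3
[21] read 'c'  n3⇒n4
[22] read 'e'  n4⇒n5
[23] read 'e'  n5⇒n6  ** P0@[18:23]
[24] read 'a'  n6⇒n0 (via fail)
[25] read 'e'  n0⇒n0
[26] read 'a'  n0⇒n0
[27] read 'd'  n0⇒n0
[28] read 'a'  n0⇒n0
[29] read 'd'  n0⇒n0
[30] read 'd'  n0⇒n0
[31] read 'c'  n0⇒n1
[32] read 'd'  n1⇒n2
[33] read 'd'  n2⇒n3
[34] read 'c'  n3⇒n4
[35] read 'e'  n4⇒n5
[36] read 'e'  n5⇒n6  ** P0@[31:36]
[37] read 'd'  n6⇒n0 (via fail)
[38] read 'c'  n0⇒n1
[39] read 'd'  n1⇒n2
[40] read 'd'  n2⇒n3
[41] read 'c'  n3⇒n4
[42] read 'e'  n4⇒n5
[43] read 'e'  n5⇒n6  ** P0@[38:43]
[44] read 'b'  n6⇒n7 (via fail)
[45] read 'c'  n7⇒n1 (via fail)
[46] read 'b'  n1⇒n7 (via fail)
[47] read 'a'  n7⇒n8
[48] read 'b'  n8⇒n9  ** P1@[46:48]
[49] read 'c'  n9⇒n1 (via fail)
[50] read 'd'  n1⇒n2
[51] read 'd'  n2⇒n3
[52] read 'c'  n3⇒n4
[53] read 'e'  n4⇒n5
[54] read 'e'  n5⇒n6  ** P0@[49:54]
[55] read 'c'  n6⇒n1 (via fail)
[56] read 'd'  n1⇒n2
[57] read 'd'  n2⇒n3
[58] read 'c'  n3⇒n4
[59] read 'e'  n4⇒n5
[60] read 'e'  n5⇒n6  ** P0@[55:60]
[61] read 'a'  n6⇒n0 (via fail)
[62] read 'b'  n0⇒n7
[63] read 'c'  n7⇒n1 (via fail)
[64] read 'e'  n1⇒n0 (via fail)
[65] read 'c'  n0⇒n1
[66] read 'b'  n1⇒n7 (via fail)
[67] read 'a'  n7⇒n8
[68] read 'b'  n8⇒n9  ** P1@[66:68]
[69] read 'a'  n9⇒n8 (via fail)
[70] read 'b'  n8⇒n9  ** P1@[68:70]
[71] read 'e'  n9⇒n0 (via fail)
[72] read 'b'  n0⇒n7
[73] read 'b'  n7⇒n7 (via fail)
[74] read 'a'  n7⇒n8
[75] read 'b'  n8⇒n9  ** P1@[73:75]
[76] read 'b'  n9⇒n7 (via fail)
[77] read 'a'  n7⇒n8
[78] read 'b'  n8⇒n9  ** P1@[76:78]

Result: [[9,0],[12,1],[16,1],[23,0],[36,0],[43,0],[48,1],[54,0],[60,0],[68,1],[70,1],[75,1],[78,1]]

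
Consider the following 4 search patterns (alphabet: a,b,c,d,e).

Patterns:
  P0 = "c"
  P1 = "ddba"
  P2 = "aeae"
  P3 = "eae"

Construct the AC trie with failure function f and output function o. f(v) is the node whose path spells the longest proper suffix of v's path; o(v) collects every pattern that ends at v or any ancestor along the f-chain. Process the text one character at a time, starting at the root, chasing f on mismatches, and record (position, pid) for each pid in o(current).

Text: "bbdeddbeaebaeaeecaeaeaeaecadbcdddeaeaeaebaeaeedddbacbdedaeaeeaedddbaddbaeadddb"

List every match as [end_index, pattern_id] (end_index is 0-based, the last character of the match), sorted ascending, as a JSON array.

Build automaton:
Trie nodes:
  0='ε' goto a→6 c→1 d→2 e→10
  1='c' goto ·  [P0 ends]
  2='d' goto d→3
  3='dd' goto b→4
  4='ddb' goto a→5
  5='ddba' goto ·  [P1 ends]
  6='a' goto e→7
  7='ae' goto a→8
  8='aea' goto e→9
  9='aeae' goto ·  [P2 ends]
  10='e' goto a→11
  11='ea' goto e→12
  12='eae' goto ·  [P3 ends]

BFS fail/out derivation:
  fail(1) 'c': from fail(0)=0 chase 'c': 0 ⇒ 0;  out={0}∪out(0)={0}
  fail(2) 'd': from fail(0)=0 chase 'd': 0 ⇒ 0;  out=∅∪out(0)=∅
  fail(6) 'a': from fail(0)=0 chase 'a': 0 ⇒ 0;  out=∅∪out(0)=∅
  fail(10) 'e': from fail(0)=0 chase 'e': 0 ⇒ 0;  out=∅∪out(0)=∅
  fail(3) 'dd': from fail(2)=0 chase 'd': 0 ⇒ 2;  out=∅∪out(2)=∅
  fail(7) 'ae': from fail(6)=0 chase 'e': 0 ⇒ 10;  out=∅∪out(10)=∅
  fail(11) 'ea': from fail(10)=0 chase 'a': 0 ⇒ 6;  out=∅∪out(6)=∅
  fail(4) 'ddb': from fail(3)=2 chase 'b': 2→0 ⇒ 0;  out=∅∪out(0)=∅
  fail(8) 'aea': from fail(7)=10 chase 'a': 10 ⇒ 11;  out=∅∪out(11)=∅
  fail(12) 'eae': from fail(11)=6 chase 'e': 6 ⇒ 7;  out={3}∪out(7)={3}
  fail(5) 'ddba': from fail(4)=0 chase 'a': 0 ⇒ 6;  out={1}∪out(6)={1}
  fail(9) 'aeae': from fail(8)=11 chase 'e': 11 ⇒ 12;  out={2}∪out(12)={2,3}

Scan:
i=0 'b': node 0→0
i=1 'b': node 0→0
i=2 'd': node 0→2
i=3 'e': node 2→10 ·f
i=4 'd': node 10→2 ·f
i=5 'd': node 2→3
i=6 'b': node 3→4
i=7 'e': node 4→10 ·f
i=8 'a': node 10→11
i=9 'e': node 11→12  emit P3@[7:9]
i=10 'b': node 12→0 ·f
i=11 'a': node 0→6
i=12 'e': node 6→7
i=13 'a': node 7→8
i=14 'e': node 8→9  emit P2@[11:14],P3@[12:14]
i=15 'e': node 9→10 ·f
i=16 'c': node 10→1 ·f  emit P0@[16:16]
i=17 'a': node 1→6 ·f
i=18 'e': node 6→7
i=19 'a': node 7→8
i=20 'e': node 8→9  emit P2@[17:20],P3@[18:20]
i=21 'a': node 9→8 ·f
i=22 'e': node 8→9  emit P2@[19:22],P3@[20:22]
i=23 'a': node 9→8 ·f
i=24 'e': node 8→9  emit P2@[21:24],P3@[22:24]
i=25 'c': node 9→1 ·f  emit P0@[25:25]
i=26 'a': node 1→6 ·f
i=27 'd': node 6→2 ·f
i=28 'b': node 2→0 ·f
i=29 'c': node 0→1  emit P0@[29:29]
i=30 'd': node 1→2 ·f
i=31 'd': node 2→3
i=32 'd': node 3→3 ·f
i=33 'e': node 3→10 ·f
i=34 'a': node 10→11
i=35 'e': node 11→12  emit P3@[33:35]
i=36 'a': node 12→8 ·f
i=37 'e': node 8→9  emit P2@[34:37],P3@[35:37]
i=38 'a': node 9→8 ·f
i=39 'e': node 8→9  emit P2@[36:39],P3@[37:39]
i=40 'b': node 9→0 ·f
i=41 'a': node 0→6
i=42 'e': node 6→7
i=43 'a': node 7→8
i=44 'e': node 8→9  emit P2@[41:44],P3@[42:44]
i=45 'e': node 9→10 ·f
i=46 'd': node 10→2 ·f
i=47 'd': node 2→3
i=48 'd': node 3→3 ·f
i=49 'b': node 3→4
i=50 'a': node 4→5  emit P1@[47:50]
i=51 'c': node 5→1 ·f  emit P0@[51:51]
i=52 'b': node 1→0 ·f
i=53 'd': node 0→2
i=54 'e': node 2→10 ·f
i=55 'd': node 10→2 ·f
i=56 'a': node 2→6 ·f
i=57 'e': node 6→7
i=58 'a': node 7→8
i=59 'e': node 8→9  emit P2@[56:59],P3@[57:59]
i=60 'e': node 9→10 ·f
i=61 'a': node 10→11
i=62 'e': node 11→12  emit P3@[60:62]
i=63 'd': node 12→2 ·f
i=64 'd': node 2→3
i=65 'd': node 3→3 ·f
i=66 'b': node 3→4
i=67 'a': node 4→5  emit P1@[64:67]
i=68 'd': node 5→2 ·f
i=69 'd': node 2→3
i=70 'b': node 3→4
i=71 'a': node 4→5  emit P1@[68:71]
i=72 'e': node 5→7 ·f
i=73 'a': node 7→8
i=74 'd': node 8→2 ·f
i=75 'd': node 2→3
i=76 'd': node 3→3 ·f
i=77 'b': node 3→4

All matches (sorted): [[9,3],[14,2],[14,3],[16,0],[20,2],[20,3],[22,2],[22,3],[24,2],[24,3],[25,0],[29,0],[35,3],[37,2],[37,3],[39,2],[39,3],[44,2],[44,3],[50,1],[51,0],[59,2],[59,3],[62,3],[67,1],[71,1]]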